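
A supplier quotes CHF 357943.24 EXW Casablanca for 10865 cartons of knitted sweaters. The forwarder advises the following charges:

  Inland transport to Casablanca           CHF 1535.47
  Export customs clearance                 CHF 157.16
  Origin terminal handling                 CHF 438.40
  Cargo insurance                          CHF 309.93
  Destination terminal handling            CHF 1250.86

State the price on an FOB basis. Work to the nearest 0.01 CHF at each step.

FOB price: CHF 360074.27

Not relevant to the conversion: destination terminal, insurance — on the buyer under both terms; not part of either seller's price.
From EXW to FOB, the seller additionally bears: inland to port, export clearance, origin terminal.
FOB price = 357943.24 + 1535.47 + 157.16 + 438.40 = 360074.27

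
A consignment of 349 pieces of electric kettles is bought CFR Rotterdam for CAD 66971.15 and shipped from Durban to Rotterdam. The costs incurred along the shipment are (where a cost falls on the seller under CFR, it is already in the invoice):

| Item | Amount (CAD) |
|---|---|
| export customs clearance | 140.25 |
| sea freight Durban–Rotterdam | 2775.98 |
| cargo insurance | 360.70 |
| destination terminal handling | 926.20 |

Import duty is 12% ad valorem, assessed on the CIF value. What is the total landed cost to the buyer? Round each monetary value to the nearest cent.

CFR: the seller pays costs through ocean freight to the destination port, but not insurance.
Already in the invoice (seller's account under CFR): export clearance, freight — exclude.
CIF value = CFR price + insurance = 66971.15 + 360.70 = 67331.85
Import duty = 67331.85 × 12% = 8079.82
Buyer bears: insurance 360.70 + destination terminal 926.20 + duty 8079.82 = 9366.72
Landed cost = invoice 66971.15 + 9366.72 = 76337.87

Total landed cost: CAD 76337.87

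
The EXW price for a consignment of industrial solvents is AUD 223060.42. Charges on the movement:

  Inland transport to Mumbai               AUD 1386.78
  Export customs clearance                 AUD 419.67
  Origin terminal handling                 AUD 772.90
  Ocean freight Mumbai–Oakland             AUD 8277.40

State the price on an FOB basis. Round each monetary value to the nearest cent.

FOB price: AUD 225639.77

Not relevant to the conversion: freight — on the buyer under both terms; not part of either seller's price.
From EXW to FOB, the seller additionally bears: inland to port, export clearance, origin terminal.
FOB price = 223060.42 + 1386.78 + 419.67 + 772.90 = 225639.77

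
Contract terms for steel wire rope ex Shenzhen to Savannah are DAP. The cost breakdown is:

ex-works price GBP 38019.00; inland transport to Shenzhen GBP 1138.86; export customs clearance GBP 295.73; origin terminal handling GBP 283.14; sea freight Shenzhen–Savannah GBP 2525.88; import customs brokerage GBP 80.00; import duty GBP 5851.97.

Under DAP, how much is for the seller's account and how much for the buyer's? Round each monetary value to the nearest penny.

Seller: GBP 42262.61; buyer: GBP 5931.97

DAP: the seller bears all costs to the named destination except import duty and clearance.
Seller's account: goods 38019.00 + inland to port 1138.86 + export clearance 295.73 + origin terminal 283.14 + freight 2525.88 = 42262.61
Buyer's account: brokerage 80.00 + duty 5851.97 = 5931.97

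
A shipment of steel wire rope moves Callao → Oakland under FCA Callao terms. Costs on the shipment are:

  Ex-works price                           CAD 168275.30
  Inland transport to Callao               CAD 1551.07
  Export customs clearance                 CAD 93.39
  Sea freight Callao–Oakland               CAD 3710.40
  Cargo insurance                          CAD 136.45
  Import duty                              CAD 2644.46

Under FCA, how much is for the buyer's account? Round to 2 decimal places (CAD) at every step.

Buyer's account: CAD 6491.31

FCA: the seller delivers export-cleared goods to the carrier; the buyer bears costs from that point.
Seller's account: goods 168275.30 + inland to port 1551.07 + export clearance 93.39 = 169919.76
Buyer's account: freight 3710.40 + insurance 136.45 + duty 2644.46 = 6491.31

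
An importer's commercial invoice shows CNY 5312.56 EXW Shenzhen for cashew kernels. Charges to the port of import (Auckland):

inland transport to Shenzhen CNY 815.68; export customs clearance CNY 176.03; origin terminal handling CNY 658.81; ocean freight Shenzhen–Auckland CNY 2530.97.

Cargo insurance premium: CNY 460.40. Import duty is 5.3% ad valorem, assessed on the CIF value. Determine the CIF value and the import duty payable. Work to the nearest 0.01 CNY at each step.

CIF = EXW price + pre-shipment costs + freight + insurance
CIF = 5312.56 + 815.68 + 176.03 + 658.81 + 2530.97 + 460.40 = 9954.45
Import duty = 9954.45 × 5.3% = 527.59

CIF value: CNY 9954.45; import duty: CNY 527.59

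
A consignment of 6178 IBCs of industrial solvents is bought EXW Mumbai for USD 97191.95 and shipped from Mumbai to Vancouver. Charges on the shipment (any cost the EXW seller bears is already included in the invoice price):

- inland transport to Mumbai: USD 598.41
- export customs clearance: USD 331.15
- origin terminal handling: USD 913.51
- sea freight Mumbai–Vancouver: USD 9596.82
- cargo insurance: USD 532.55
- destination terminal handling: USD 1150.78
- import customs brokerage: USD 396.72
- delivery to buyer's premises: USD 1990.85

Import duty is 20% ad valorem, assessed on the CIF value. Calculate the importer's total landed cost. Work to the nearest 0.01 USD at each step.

Total landed cost: USD 134535.62

EXW: the seller makes goods available at their premises; the buyer bears all onward costs.
CIF value = EXW price + inland to port + export clearance + origin terminal + freight + insurance = 97191.95 + 598.41 + 331.15 + 913.51 + 9596.82 + 532.55 = 109164.39
Import duty = 109164.39 × 20% = 21832.88
Buyer bears: inland to port 598.41 + export clearance 331.15 + origin terminal 913.51 + freight 9596.82 + insurance 532.55 + destination terminal 1150.78 + brokerage 396.72 + delivery 1990.85 + duty 21832.88 = 37343.67
Landed cost = invoice 97191.95 + 37343.67 = 134535.62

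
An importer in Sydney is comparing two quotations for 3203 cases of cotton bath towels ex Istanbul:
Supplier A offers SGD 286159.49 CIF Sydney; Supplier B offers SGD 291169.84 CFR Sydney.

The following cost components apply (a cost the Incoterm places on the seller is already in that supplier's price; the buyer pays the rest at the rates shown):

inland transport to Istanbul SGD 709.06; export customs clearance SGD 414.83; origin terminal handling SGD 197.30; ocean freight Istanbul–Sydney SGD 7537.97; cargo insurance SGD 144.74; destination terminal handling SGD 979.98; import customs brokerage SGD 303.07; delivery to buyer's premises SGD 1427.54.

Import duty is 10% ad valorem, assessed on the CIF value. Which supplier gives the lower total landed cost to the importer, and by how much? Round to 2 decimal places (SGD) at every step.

Supplier A is cheaper by SGD 5670.60

Supplier A (CIF):
The CIF price already equals the CIF value: 286159.49
Import duty = 286159.49 × 10% = 28615.95
Buyer bears (A): 979.98 + 303.07 + 1427.54 = 2710.59
Landed cost (A) = invoice 286159.49 + 2710.59 + duty 28615.95 = 317486.03
Supplier B (CFR):
CIF value = CFR price + insurance = 291169.84 + 144.74 = 291314.58
Import duty = 291314.58 × 10% = 29131.46
Buyer bears (B): 144.74 + 979.98 + 303.07 + 1427.54 = 2855.33
Landed cost (B) = invoice 291169.84 + 2855.33 + duty 29131.46 = 323156.63
Difference = |317486.03 − 323156.63| = 5670.60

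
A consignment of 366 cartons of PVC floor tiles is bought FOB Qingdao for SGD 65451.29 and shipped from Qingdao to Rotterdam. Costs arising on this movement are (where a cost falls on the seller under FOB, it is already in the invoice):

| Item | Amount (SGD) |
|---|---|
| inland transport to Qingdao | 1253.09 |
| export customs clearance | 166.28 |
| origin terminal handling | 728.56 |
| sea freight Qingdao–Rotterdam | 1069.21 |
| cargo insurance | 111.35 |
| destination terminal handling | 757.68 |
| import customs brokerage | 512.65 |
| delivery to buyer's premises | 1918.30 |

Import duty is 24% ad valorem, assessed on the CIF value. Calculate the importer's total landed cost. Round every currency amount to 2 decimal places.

Total landed cost: SGD 85812.12

FOB: the seller bears costs until goods are on board at the origin port; the buyer bears freight, insurance and all costs thereafter.
Already in the invoice (seller's account under FOB): inland to port, export clearance, origin terminal — exclude.
CIF value = FOB price + freight + insurance = 65451.29 + 1069.21 + 111.35 = 66631.85
Import duty = 66631.85 × 24% = 15991.64
Buyer bears: freight 1069.21 + insurance 111.35 + destination terminal 757.68 + brokerage 512.65 + delivery 1918.30 + duty 15991.64 = 20360.83
Landed cost = invoice 65451.29 + 20360.83 = 85812.12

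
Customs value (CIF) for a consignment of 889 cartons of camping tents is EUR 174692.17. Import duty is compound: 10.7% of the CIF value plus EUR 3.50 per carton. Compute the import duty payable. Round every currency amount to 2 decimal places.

Import duty: EUR 21803.56

Ad valorem component: 174692.17 × 10.7% = 18692.06
Specific component: 889 × 3.50 = 3111.50
Import duty = 18692.06 + 3111.50 = 21803.56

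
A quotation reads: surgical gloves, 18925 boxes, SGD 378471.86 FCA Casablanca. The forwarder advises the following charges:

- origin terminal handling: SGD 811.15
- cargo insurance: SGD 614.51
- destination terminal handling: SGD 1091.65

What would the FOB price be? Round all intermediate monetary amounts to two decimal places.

FOB price: SGD 379283.01

Not relevant to the conversion: destination terminal, insurance — on the buyer under both terms; not part of either seller's price.
From FCA to FOB, the seller additionally bears: origin terminal.
FOB price = 378471.86 + 811.15 = 379283.01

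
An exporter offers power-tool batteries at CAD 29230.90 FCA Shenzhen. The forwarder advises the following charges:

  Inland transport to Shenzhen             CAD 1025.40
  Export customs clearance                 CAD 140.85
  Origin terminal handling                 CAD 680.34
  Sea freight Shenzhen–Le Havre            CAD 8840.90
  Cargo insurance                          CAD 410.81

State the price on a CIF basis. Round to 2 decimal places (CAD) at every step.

Not relevant to the conversion: export clearance, inland to port — on the seller under both FCA and CIF; already in the FCA price and stays in the CIF price.
From FCA to CIF, the seller additionally bears: origin terminal, freight, insurance.
CIF price = 29230.90 + 680.34 + 8840.90 + 410.81 = 39162.95

CIF price: CAD 39162.95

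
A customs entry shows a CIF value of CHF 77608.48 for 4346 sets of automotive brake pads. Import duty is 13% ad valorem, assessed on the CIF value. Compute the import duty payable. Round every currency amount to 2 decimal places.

Import duty: CHF 10089.10

Import duty = 77608.48 × 13% = 10089.10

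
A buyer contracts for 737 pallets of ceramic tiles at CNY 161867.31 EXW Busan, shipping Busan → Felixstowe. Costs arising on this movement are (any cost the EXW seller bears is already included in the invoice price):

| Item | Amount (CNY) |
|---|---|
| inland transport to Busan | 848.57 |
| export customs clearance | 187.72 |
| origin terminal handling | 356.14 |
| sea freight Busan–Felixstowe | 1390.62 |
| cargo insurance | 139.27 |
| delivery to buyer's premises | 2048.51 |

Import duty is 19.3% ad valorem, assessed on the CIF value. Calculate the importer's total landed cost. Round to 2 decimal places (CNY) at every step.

Total landed cost: CNY 198642.54

EXW: the seller makes goods available at their premises; the buyer bears all onward costs.
CIF value = EXW price + inland to port + export clearance + origin terminal + freight + insurance = 161867.31 + 848.57 + 187.72 + 356.14 + 1390.62 + 139.27 = 164789.63
Import duty = 164789.63 × 19.3% = 31804.40
Buyer bears: inland to port 848.57 + export clearance 187.72 + origin terminal 356.14 + freight 1390.62 + insurance 139.27 + delivery 2048.51 + duty 31804.40 = 36775.23
Landed cost = invoice 161867.31 + 36775.23 = 198642.54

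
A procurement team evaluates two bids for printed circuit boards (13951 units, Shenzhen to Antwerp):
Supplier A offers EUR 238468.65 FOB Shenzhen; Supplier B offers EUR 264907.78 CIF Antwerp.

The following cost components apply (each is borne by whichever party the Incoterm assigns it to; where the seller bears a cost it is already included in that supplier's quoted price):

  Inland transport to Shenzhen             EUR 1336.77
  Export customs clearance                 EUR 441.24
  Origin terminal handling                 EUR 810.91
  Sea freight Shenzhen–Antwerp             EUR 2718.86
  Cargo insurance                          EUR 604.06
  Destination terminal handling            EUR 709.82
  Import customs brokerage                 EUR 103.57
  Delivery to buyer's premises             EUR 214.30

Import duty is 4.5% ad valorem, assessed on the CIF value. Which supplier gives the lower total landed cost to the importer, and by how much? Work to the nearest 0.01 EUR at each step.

Supplier A (FOB):
CIF value = FOB price + freight + insurance = 238468.65 + 2718.86 + 604.06 = 241791.57
Import duty = 241791.57 × 4.5% = 10880.62
Buyer bears (A): 2718.86 + 604.06 + 709.82 + 103.57 + 214.30 = 4350.61
Landed cost (A) = invoice 238468.65 + 4350.61 + duty 10880.62 = 253699.88
Supplier B (CIF):
The CIF price already equals the CIF value: 264907.78
Import duty = 264907.78 × 4.5% = 11920.85
Buyer bears (B): 709.82 + 103.57 + 214.30 = 1027.69
Landed cost (B) = invoice 264907.78 + 1027.69 + duty 11920.85 = 277856.32
Difference = |253699.88 − 277856.32| = 24156.44

Supplier A is cheaper by EUR 24156.44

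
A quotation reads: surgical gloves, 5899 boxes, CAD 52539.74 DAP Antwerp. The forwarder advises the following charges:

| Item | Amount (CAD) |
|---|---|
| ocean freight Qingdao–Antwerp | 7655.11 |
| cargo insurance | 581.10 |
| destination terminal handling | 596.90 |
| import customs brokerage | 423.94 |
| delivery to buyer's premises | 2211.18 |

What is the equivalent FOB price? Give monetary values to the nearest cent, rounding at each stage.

FOB price: CAD 41495.45

Not relevant to the conversion: brokerage — on the buyer under both terms; not part of either seller's price.
From DAP to FOB, the seller no longer bears: freight, insurance, destination terminal, delivery.
FOB price = 52539.74 − 7655.11 − 581.10 − 596.90 − 2211.18 = 41495.45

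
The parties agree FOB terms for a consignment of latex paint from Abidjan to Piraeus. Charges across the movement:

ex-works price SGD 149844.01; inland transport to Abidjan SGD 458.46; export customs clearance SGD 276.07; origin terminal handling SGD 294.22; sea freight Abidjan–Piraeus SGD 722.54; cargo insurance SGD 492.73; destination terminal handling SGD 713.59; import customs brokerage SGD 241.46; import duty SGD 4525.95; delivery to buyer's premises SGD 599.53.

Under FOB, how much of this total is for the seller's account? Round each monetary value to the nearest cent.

FOB: the seller bears costs until goods are on board at the origin port; the buyer bears freight, insurance and all costs thereafter.
Seller's account: goods 149844.01 + inland to port 458.46 + export clearance 276.07 + origin terminal 294.22 = 150872.76
Buyer's account: freight 722.54 + insurance 492.73 + destination terminal 713.59 + brokerage 241.46 + duty 4525.95 + delivery 599.53 = 7295.80

Seller's account: SGD 150872.76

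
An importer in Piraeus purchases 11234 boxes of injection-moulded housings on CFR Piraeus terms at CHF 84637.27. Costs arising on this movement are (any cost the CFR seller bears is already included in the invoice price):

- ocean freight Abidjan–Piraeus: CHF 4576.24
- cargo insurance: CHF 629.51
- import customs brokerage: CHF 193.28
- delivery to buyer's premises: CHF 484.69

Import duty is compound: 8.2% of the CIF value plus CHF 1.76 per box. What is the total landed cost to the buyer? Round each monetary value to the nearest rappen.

CFR: the seller pays costs through ocean freight to the destination port, but not insurance.
Already in the invoice (seller's account under CFR): freight — exclude.
CIF value = CFR price + insurance = 84637.27 + 629.51 = 85266.78
Ad valorem component: 85266.78 × 8.2% = 6991.88
Specific component: 11234 × 1.76 = 19771.84
Import duty = 6991.88 + 19771.84 = 26763.72
Buyer bears: insurance 629.51 + brokerage 193.28 + delivery 484.69 + duty 26763.72 = 28071.20
Landed cost = invoice 84637.27 + 28071.20 = 112708.47

Total landed cost: CHF 112708.47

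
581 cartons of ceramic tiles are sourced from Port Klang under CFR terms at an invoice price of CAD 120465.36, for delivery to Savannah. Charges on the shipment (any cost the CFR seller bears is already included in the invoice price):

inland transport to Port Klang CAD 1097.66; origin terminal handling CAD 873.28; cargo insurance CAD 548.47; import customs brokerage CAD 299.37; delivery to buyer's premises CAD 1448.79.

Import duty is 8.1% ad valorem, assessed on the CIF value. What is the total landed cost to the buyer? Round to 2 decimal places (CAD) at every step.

CFR: the seller pays costs through ocean freight to the destination port, but not insurance.
Already in the invoice (seller's account under CFR): inland to port, origin terminal — exclude.
CIF value = CFR price + insurance = 120465.36 + 548.47 = 121013.83
Import duty = 121013.83 × 8.1% = 9802.12
Buyer bears: insurance 548.47 + brokerage 299.37 + delivery 1448.79 + duty 9802.12 = 12098.75
Landed cost = invoice 120465.36 + 12098.75 = 132564.11

Total landed cost: CAD 132564.11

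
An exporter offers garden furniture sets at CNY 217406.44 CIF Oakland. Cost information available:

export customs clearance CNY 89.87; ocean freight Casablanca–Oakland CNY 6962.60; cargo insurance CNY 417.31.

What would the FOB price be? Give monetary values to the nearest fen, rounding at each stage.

FOB price: CNY 210026.53

Not relevant to the conversion: export clearance — on the seller under both CIF and FOB; already in the CIF price and stays in the FOB price.
From CIF to FOB, the seller no longer bears: freight, insurance.
FOB price = 217406.44 − 6962.60 − 417.31 = 210026.53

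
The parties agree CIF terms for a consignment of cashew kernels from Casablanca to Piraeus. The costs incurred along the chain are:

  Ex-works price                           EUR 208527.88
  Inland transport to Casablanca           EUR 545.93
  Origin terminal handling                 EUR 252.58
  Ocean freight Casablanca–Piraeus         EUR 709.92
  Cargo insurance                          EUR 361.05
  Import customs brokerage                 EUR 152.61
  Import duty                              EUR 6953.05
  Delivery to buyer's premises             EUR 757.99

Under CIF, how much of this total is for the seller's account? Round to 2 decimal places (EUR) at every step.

CIF: the seller pays costs through ocean freight and marine insurance to the destination port.
Seller's account: goods 208527.88 + inland to port 545.93 + origin terminal 252.58 + freight 709.92 + insurance 361.05 = 210397.36
Buyer's account: brokerage 152.61 + duty 6953.05 + delivery 757.99 = 7863.65

Seller's account: EUR 210397.36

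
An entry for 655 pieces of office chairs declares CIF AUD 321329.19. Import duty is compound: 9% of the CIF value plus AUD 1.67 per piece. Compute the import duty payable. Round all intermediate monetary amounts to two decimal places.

Ad valorem component: 321329.19 × 9% = 28919.63
Specific component: 655 × 1.67 = 1093.85
Import duty = 28919.63 + 1093.85 = 30013.48

Import duty: AUD 30013.48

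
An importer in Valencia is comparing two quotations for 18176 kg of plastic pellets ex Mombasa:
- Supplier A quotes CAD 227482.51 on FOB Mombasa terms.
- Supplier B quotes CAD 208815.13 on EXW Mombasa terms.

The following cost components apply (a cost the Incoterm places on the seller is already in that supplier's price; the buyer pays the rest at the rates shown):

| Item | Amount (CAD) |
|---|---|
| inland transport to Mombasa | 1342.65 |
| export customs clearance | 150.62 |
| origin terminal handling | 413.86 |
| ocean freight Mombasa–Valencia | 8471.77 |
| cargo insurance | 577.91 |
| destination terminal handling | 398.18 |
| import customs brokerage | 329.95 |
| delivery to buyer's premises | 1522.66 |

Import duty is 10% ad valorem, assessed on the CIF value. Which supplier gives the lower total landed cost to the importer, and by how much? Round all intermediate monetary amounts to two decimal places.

Supplier A (FOB):
CIF value = FOB price + freight + insurance = 227482.51 + 8471.77 + 577.91 = 236532.19
Import duty = 236532.19 × 10% = 23653.22
Buyer bears (A): 8471.77 + 577.91 + 398.18 + 329.95 + 1522.66 = 11300.47
Landed cost (A) = invoice 227482.51 + 11300.47 + duty 23653.22 = 262436.20
Supplier B (EXW):
CIF value = EXW price + inland to port + export clearance + origin terminal + freight + insurance = 208815.13 + 1342.65 + 150.62 + 413.86 + 8471.77 + 577.91 = 219771.94
Import duty = 219771.94 × 10% = 21977.19
Buyer bears (B): 1342.65 + 150.62 + 413.86 + 8471.77 + 577.91 + 398.18 + 329.95 + 1522.66 = 13207.60
Landed cost (B) = invoice 208815.13 + 13207.60 + duty 21977.19 = 243999.92
Difference = |262436.20 − 243999.92| = 18436.28

Supplier B is cheaper by CAD 18436.28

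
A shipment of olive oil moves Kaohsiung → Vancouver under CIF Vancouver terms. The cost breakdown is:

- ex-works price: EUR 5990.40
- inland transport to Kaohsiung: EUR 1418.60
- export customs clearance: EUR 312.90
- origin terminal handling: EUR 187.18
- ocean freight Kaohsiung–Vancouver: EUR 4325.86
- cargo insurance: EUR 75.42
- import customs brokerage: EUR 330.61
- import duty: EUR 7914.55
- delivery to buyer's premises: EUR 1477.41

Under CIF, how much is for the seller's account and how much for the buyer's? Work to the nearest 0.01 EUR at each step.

CIF: the seller pays costs through ocean freight and marine insurance to the destination port.
Seller's account: goods 5990.40 + inland to port 1418.60 + export clearance 312.90 + origin terminal 187.18 + freight 4325.86 + insurance 75.42 = 12310.36
Buyer's account: brokerage 330.61 + duty 7914.55 + delivery 1477.41 = 9722.57

Seller: EUR 12310.36; buyer: EUR 9722.57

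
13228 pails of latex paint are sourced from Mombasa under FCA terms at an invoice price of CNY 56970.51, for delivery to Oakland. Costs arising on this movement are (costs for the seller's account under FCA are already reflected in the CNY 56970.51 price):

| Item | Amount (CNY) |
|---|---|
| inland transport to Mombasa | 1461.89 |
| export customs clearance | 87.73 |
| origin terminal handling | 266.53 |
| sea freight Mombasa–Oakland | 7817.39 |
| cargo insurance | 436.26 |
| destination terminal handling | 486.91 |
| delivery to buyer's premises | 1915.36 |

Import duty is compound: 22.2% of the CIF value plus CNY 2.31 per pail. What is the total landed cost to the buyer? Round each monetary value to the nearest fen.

Total landed cost: CNY 112988.57

FCA: the seller delivers export-cleared goods to the carrier; the buyer bears costs from that point.
Already in the invoice (seller's account under FCA): inland to port, export clearance — exclude.
CIF value = FCA price + origin terminal + freight + insurance = 56970.51 + 266.53 + 7817.39 + 436.26 = 65490.69
Ad valorem component: 65490.69 × 22.2% = 14538.93
Specific component: 13228 × 2.31 = 30556.68
Import duty = 14538.93 + 30556.68 = 45095.61
Buyer bears: origin terminal 266.53 + freight 7817.39 + insurance 436.26 + destination terminal 486.91 + delivery 1915.36 + duty 45095.61 = 56018.06
Landed cost = invoice 56970.51 + 56018.06 = 112988.57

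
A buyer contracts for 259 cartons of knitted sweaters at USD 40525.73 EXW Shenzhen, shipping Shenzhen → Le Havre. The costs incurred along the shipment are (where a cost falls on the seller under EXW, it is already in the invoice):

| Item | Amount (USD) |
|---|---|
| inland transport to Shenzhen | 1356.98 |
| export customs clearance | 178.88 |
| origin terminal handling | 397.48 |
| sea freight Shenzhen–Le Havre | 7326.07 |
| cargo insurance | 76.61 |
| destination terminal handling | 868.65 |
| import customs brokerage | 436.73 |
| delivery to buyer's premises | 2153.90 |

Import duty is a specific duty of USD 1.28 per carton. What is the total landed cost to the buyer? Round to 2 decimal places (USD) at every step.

EXW: the seller makes goods available at their premises; the buyer bears all onward costs.
CIF value = EXW price + inland to port + export clearance + origin terminal + freight + insurance = 40525.73 + 1356.98 + 178.88 + 397.48 + 7326.07 + 76.61 = 49861.75
Import duty = 259 × 1.28 = 331.52
Buyer bears: inland to port 1356.98 + export clearance 178.88 + origin terminal 397.48 + freight 7326.07 + insurance 76.61 + destination terminal 868.65 + brokerage 436.73 + delivery 2153.90 + duty 331.52 = 13126.82
Landed cost = invoice 40525.73 + 13126.82 = 53652.55

Total landed cost: USD 53652.55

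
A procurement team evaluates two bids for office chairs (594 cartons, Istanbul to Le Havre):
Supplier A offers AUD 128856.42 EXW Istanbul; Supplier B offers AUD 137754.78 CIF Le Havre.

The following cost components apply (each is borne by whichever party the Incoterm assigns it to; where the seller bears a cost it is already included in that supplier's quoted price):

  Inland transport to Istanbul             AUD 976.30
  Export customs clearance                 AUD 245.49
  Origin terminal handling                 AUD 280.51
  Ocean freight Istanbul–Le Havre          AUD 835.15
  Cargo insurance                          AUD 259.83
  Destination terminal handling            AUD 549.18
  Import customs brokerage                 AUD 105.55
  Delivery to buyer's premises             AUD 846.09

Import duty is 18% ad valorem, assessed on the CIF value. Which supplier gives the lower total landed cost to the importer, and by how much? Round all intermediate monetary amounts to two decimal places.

Supplier A is cheaper by AUD 7435.27

Supplier A (EXW):
CIF value = EXW price + inland to port + export clearance + origin terminal + freight + insurance = 128856.42 + 976.30 + 245.49 + 280.51 + 835.15 + 259.83 = 131453.70
Import duty = 131453.70 × 18% = 23661.67
Buyer bears (A): 976.30 + 245.49 + 280.51 + 835.15 + 259.83 + 549.18 + 105.55 + 846.09 = 4098.10
Landed cost (A) = invoice 128856.42 + 4098.10 + duty 23661.67 = 156616.19
Supplier B (CIF):
The CIF price already equals the CIF value: 137754.78
Import duty = 137754.78 × 18% = 24795.86
Buyer bears (B): 549.18 + 105.55 + 846.09 = 1500.82
Landed cost (B) = invoice 137754.78 + 1500.82 + duty 24795.86 = 164051.46
Difference = |156616.19 − 164051.46| = 7435.27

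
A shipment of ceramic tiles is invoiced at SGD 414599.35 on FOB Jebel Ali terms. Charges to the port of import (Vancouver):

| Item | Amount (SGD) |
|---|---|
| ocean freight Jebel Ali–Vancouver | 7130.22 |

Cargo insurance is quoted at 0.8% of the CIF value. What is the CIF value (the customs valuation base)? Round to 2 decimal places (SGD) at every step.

CIF value: SGD 425130.61

Let C be the CIF value. C = FOB price + freight + 0.8% × C
C − 0.8% × C = 414599.35 + 7130.22
0.992 × C = 421729.57
C = 421729.57 / 0.992 = 425130.61
Insurance premium = 0.8% × 425130.61 = 3401.04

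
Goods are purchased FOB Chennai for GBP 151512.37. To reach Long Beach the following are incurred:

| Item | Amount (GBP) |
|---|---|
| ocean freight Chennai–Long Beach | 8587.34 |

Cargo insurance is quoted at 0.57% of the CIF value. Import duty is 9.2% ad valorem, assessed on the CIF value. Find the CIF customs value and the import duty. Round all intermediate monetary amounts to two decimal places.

Let C be the CIF value. C = FOB price + freight + 0.57% × C
C − 0.57% × C = 151512.37 + 8587.34
0.9943 × C = 160099.71
C = 160099.71 / 0.9943 = 161017.51
Insurance premium = 0.57% × 161017.51 = 917.80
Import duty = 161017.51 × 9.2% = 14813.61

CIF value: GBP 161017.51; import duty: GBP 14813.61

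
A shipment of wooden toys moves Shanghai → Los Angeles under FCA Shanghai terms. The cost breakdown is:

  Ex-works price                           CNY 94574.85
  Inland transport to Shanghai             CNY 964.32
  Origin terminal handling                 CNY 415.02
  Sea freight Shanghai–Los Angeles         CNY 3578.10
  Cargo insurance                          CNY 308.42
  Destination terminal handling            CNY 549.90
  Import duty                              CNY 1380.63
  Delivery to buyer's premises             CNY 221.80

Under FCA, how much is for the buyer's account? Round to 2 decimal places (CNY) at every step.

FCA: the seller delivers export-cleared goods to the carrier; the buyer bears costs from that point.
Seller's account: goods 94574.85 + inland to port 964.32 = 95539.17
Buyer's account: origin terminal 415.02 + freight 3578.10 + insurance 308.42 + destination terminal 549.90 + duty 1380.63 + delivery 221.80 = 6453.87

Buyer's account: CNY 6453.87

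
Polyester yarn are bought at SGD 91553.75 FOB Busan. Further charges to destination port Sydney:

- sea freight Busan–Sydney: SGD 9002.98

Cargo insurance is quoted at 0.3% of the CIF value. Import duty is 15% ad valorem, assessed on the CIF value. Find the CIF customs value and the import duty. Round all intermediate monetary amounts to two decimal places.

CIF value: SGD 100859.31; import duty: SGD 15128.90

Let C be the CIF value. C = FOB price + freight + 0.3% × C
C − 0.3% × C = 91553.75 + 9002.98
0.997 × C = 100556.73
C = 100556.73 / 0.997 = 100859.31
Insurance premium = 0.3% × 100859.31 = 302.58
Import duty = 100859.31 × 15% = 15128.90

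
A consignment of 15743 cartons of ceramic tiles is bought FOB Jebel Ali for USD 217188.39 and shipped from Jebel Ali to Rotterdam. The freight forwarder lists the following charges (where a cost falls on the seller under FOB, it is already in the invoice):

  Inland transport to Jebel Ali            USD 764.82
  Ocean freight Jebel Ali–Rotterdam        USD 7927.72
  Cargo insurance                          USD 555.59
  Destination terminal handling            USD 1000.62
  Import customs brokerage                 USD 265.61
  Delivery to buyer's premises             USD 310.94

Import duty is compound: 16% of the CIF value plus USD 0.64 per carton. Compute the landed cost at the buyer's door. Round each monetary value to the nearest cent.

FOB: the seller bears costs until goods are on board at the origin port; the buyer bears freight, insurance and all costs thereafter.
Already in the invoice (seller's account under FOB): inland to port — exclude.
CIF value = FOB price + freight + insurance = 217188.39 + 7927.72 + 555.59 = 225671.70
Ad valorem component: 225671.70 × 16% = 36107.47
Specific component: 15743 × 0.64 = 10075.52
Import duty = 36107.47 + 10075.52 = 46182.99
Buyer bears: freight 7927.72 + insurance 555.59 + destination terminal 1000.62 + brokerage 265.61 + delivery 310.94 + duty 46182.99 = 56243.47
Landed cost = invoice 217188.39 + 56243.47 = 273431.86

Total landed cost: USD 273431.86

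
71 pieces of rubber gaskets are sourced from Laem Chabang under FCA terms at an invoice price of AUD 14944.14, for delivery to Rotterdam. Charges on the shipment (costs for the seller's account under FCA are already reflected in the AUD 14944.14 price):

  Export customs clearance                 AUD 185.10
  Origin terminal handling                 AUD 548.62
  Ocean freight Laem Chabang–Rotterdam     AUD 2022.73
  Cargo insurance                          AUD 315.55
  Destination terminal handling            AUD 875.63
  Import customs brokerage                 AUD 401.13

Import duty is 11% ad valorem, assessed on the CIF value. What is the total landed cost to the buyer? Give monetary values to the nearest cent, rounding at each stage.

Total landed cost: AUD 21069.21

FCA: the seller delivers export-cleared goods to the carrier; the buyer bears costs from that point.
Already in the invoice (seller's account under FCA): export clearance — exclude.
CIF value = FCA price + origin terminal + freight + insurance = 14944.14 + 548.62 + 2022.73 + 315.55 = 17831.04
Import duty = 17831.04 × 11% = 1961.41
Buyer bears: origin terminal 548.62 + freight 2022.73 + insurance 315.55 + destination terminal 875.63 + brokerage 401.13 + duty 1961.41 = 6125.07
Landed cost = invoice 14944.14 + 6125.07 = 21069.21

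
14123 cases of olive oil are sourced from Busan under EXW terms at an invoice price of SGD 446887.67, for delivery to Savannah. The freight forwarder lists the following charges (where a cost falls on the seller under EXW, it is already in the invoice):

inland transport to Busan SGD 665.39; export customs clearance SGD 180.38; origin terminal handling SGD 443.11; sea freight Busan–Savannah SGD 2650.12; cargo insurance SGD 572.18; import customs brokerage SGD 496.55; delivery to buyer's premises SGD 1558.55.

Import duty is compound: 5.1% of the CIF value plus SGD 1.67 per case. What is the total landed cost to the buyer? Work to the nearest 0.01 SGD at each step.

Total landed cost: SGD 500060.70

EXW: the seller makes goods available at their premises; the buyer bears all onward costs.
CIF value = EXW price + inland to port + export clearance + origin terminal + freight + insurance = 446887.67 + 665.39 + 180.38 + 443.11 + 2650.12 + 572.18 = 451398.85
Ad valorem component: 451398.85 × 5.1% = 23021.34
Specific component: 14123 × 1.67 = 23585.41
Import duty = 23021.34 + 23585.41 = 46606.75
Buyer bears: inland to port 665.39 + export clearance 180.38 + origin terminal 443.11 + freight 2650.12 + insurance 572.18 + brokerage 496.55 + delivery 1558.55 + duty 46606.75 = 53173.03
Landed cost = invoice 446887.67 + 53173.03 = 500060.70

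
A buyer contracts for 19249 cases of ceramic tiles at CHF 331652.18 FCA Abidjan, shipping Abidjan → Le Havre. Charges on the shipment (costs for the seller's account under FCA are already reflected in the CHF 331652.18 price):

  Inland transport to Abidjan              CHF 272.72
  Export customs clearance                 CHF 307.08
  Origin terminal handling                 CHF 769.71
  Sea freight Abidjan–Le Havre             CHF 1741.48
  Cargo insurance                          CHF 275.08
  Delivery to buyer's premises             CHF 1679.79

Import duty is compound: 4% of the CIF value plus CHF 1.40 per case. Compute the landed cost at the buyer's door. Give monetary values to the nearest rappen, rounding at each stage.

Total landed cost: CHF 376444.38

FCA: the seller delivers export-cleared goods to the carrier; the buyer bears costs from that point.
Already in the invoice (seller's account under FCA): inland to port, export clearance — exclude.
CIF value = FCA price + origin terminal + freight + insurance = 331652.18 + 769.71 + 1741.48 + 275.08 = 334438.45
Ad valorem component: 334438.45 × 4% = 13377.54
Specific component: 19249 × 1.40 = 26948.60
Import duty = 13377.54 + 26948.60 = 40326.14
Buyer bears: origin terminal 769.71 + freight 1741.48 + insurance 275.08 + delivery 1679.79 + duty 40326.14 = 44792.20
Landed cost = invoice 331652.18 + 44792.20 = 376444.38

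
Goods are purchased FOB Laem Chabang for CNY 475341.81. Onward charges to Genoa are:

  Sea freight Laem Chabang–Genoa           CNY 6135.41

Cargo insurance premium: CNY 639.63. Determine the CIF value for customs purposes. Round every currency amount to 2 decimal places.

CIF value: CNY 482116.85

CIF = FOB price + freight + insurance
CIF = 475341.81 + 6135.41 + 639.63 = 482116.85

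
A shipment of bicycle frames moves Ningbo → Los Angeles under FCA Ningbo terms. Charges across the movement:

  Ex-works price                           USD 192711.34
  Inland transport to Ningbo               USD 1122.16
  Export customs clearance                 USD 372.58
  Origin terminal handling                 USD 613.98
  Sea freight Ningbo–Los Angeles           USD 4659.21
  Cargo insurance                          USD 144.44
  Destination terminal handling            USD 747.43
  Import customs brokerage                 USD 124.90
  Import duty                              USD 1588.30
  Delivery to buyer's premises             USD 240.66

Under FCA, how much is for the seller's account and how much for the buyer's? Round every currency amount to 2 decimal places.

Seller: USD 194206.08; buyer: USD 8118.92

FCA: the seller delivers export-cleared goods to the carrier; the buyer bears costs from that point.
Seller's account: goods 192711.34 + inland to port 1122.16 + export clearance 372.58 = 194206.08
Buyer's account: origin terminal 613.98 + freight 4659.21 + insurance 144.44 + destination terminal 747.43 + brokerage 124.90 + duty 1588.30 + delivery 240.66 = 8118.92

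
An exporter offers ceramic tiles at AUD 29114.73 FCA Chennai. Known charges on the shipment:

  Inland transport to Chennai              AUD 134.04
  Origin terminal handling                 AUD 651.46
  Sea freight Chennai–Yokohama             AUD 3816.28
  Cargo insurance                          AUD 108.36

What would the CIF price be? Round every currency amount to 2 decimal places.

Not relevant to the conversion: inland to port — on the seller under both FCA and CIF; already in the FCA price and stays in the CIF price.
From FCA to CIF, the seller additionally bears: origin terminal, freight, insurance.
CIF price = 29114.73 + 651.46 + 3816.28 + 108.36 = 33690.83

CIF price: AUD 33690.83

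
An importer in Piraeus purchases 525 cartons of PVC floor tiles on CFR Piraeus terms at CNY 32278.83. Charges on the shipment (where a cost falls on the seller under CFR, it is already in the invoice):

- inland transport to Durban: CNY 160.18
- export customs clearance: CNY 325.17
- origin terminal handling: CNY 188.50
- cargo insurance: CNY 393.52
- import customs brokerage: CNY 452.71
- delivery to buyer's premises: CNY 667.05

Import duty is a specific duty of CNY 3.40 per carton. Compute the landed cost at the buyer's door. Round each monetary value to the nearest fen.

CFR: the seller pays costs through ocean freight to the destination port, but not insurance.
Already in the invoice (seller's account under CFR): inland to port, export clearance, origin terminal — exclude.
CIF value = CFR price + insurance = 32278.83 + 393.52 = 32672.35
Import duty = 525 × 3.40 = 1785.00
Buyer bears: insurance 393.52 + brokerage 452.71 + delivery 667.05 + duty 1785.00 = 3298.28
Landed cost = invoice 32278.83 + 3298.28 = 35577.11

Total landed cost: CNY 35577.11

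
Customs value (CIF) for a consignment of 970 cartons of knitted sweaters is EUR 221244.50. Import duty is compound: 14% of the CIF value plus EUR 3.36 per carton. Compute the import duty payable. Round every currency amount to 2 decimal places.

Import duty: EUR 34233.43

Ad valorem component: 221244.50 × 14% = 30974.23
Specific component: 970 × 3.36 = 3259.20
Import duty = 30974.23 + 3259.20 = 34233.43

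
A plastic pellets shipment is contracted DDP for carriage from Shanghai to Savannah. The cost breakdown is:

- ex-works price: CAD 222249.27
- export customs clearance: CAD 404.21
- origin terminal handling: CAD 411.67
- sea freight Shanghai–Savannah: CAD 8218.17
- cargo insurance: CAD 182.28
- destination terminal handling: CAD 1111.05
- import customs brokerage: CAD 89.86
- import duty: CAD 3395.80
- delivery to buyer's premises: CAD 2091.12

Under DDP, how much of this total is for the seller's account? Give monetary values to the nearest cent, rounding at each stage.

DDP: the seller bears all costs including import duty.
Seller's account: goods 222249.27 + export clearance 404.21 + origin terminal 411.67 + freight 8218.17 + insurance 182.28 + destination terminal 1111.05 + brokerage 89.86 + duty 3395.80 + delivery 2091.12 = 238153.43
Buyer's account: 0.00

Seller's account: CAD 238153.43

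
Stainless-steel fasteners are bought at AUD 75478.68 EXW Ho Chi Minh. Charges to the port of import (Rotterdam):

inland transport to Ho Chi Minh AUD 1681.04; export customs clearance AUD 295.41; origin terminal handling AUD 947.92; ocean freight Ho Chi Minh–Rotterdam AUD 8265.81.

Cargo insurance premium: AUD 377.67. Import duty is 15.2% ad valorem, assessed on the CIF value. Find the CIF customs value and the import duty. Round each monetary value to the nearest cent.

CIF value: AUD 87046.53; import duty: AUD 13231.07

CIF = EXW price + pre-shipment costs + freight + insurance
CIF = 75478.68 + 1681.04 + 295.41 + 947.92 + 8265.81 + 377.67 = 87046.53
Import duty = 87046.53 × 15.2% = 13231.07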